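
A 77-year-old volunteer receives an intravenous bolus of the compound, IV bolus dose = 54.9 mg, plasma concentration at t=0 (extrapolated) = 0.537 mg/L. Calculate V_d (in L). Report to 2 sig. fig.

100 L

Vd = Dose / C₀ = 54.90 / 0.537 = 102.2 L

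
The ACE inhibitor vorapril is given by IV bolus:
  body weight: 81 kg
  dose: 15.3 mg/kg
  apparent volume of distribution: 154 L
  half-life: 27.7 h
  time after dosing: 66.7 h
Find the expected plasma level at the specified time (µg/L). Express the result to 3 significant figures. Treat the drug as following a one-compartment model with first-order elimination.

Total dose = 15.3 × 81 = 1239 mg
C₀ = Dose / Vd = 1239 / 154 = 8.045 mg/L
k = ln2 / t½ = 0.693147 / 27.7 = 0.02502 h⁻¹
C = C₀ · e^(−k·t) = 8.045 × e^(−0.02502 × 66.7)
  = 8.045 × 0.1885 = 1.516 mg/L
Convert: 1.516 mg/L × 1000 = 1516 µg/L

1520 µg/L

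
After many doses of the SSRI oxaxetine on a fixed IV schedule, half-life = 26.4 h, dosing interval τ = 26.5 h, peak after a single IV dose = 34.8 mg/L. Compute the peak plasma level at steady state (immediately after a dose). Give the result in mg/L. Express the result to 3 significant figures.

69.4 mg/L

k = ln2 / t½ = 0.693147 / 26.4 = 0.02626 h⁻¹
e^(−kτ) = e^(−0.02626 × 26.5) = 0.4986
Accumulation ratio R = 1 / (1 − e^(−kτ)) = 1 / (1 − 0.4986) = 1.994
Steady-state peak = C₀ × R = 34.8 × 1.994 = 69.39 mg/L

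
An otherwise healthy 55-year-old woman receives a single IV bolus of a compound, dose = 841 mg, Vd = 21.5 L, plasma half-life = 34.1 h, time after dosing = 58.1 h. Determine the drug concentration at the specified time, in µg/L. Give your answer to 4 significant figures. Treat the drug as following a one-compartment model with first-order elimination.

12010 µg/L

C₀ = Dose / Vd = 841.0 / 21.5 = 39.12 mg/L
k = ln2 / t½ = 0.693147 / 34.1 = 0.02033 h⁻¹
C = C₀ · e^(−k·t) = 39.12 × e^(−0.02033 × 58.1)
  = 39.12 × 0.3069 = 12.01 mg/L
Convert: 12.01 mg/L × 1000 = 12010 µg/L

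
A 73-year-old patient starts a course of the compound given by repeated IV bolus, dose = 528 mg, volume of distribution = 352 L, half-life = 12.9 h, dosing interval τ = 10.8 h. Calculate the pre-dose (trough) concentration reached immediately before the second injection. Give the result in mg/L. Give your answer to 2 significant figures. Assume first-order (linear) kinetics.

0.84 mg/L

C₀ per dose = Dose / Vd = 528 / 352 = 1.500 mg/L
k = ln2 / t½ = 0.693147 / 12.9 = 0.05373 h⁻¹
Fraction remaining after one interval: r = e^(−kτ) = e^(−0.05373 × 10.8) = 0.5597
Before dose 2, 1 dose has been given (aged 1τ).
C_trough = C₀ × r = 1.500 × 0.5597 = 0.8396 mg/L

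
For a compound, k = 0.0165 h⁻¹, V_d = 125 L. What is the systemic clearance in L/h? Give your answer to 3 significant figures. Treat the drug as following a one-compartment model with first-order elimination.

2.06 L/h

CL = k × Vd = 0.0165 × 125 = 2.063 L/h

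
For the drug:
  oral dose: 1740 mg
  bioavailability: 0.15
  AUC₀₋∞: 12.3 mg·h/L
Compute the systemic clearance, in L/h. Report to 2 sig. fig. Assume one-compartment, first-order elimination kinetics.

CL = F·Dose / AUC = 0.15 × 1740 / 12.3 = 21.22 L/h

21 L/h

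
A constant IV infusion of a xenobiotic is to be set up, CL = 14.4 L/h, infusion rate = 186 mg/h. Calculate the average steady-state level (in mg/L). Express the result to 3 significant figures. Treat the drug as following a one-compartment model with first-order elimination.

12.9 mg/L

At steady state Css = R₀ / CL = 186 / 14.40 = 12.92 mg/L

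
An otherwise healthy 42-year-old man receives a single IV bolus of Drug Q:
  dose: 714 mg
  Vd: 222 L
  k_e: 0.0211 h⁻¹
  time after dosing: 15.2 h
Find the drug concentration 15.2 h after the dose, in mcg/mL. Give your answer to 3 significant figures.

C₀ = Dose / Vd = 714.0 / 222 = 3.216 mg/L
C = C₀ · e^(−k·t) = 3.216 × e^(−0.02110 × 15.2)
  = 3.216 × 0.7256 = 2.334 mg/L
(2.334 mg/L = 2.334 mcg/mL)

2.33 mcg/mL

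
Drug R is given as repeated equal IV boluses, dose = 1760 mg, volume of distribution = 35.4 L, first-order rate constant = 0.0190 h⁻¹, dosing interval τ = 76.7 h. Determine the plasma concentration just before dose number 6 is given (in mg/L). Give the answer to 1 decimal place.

C₀ per dose = Dose / Vd = 1760 / 35.4 = 49.72 mg/L
Fraction remaining after one interval: r = e^(−kτ) = e^(−0.01900 × 76.7) = 0.2329
Before dose 6, 5 doses have been given (aged 1τ, 2τ, 3τ, 4τ, 5τ).
C_trough = C₀ × (r + r² + … + r^5) = C₀ × r(1−r^5)/(1−r)
        = 49.72 × 0.2329 × (1 − 0.0006852) / (1 − 0.2329) = 15.09 mg/L

15.1 mg/L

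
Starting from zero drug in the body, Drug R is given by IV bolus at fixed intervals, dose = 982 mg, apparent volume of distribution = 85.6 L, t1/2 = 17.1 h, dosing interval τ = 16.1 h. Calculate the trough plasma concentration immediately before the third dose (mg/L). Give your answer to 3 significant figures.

C₀ per dose = Dose / Vd = 982 / 85.6 = 11.47 mg/L
k = ln2 / t½ = 0.693147 / 17.1 = 0.04053 h⁻¹
Fraction remaining after one interval: r = e^(−kτ) = e^(−0.04053 × 16.1) = 0.5207
Before dose 3, 2 doses have been given (aged 1τ, 2τ).
C_trough = C₀ × (r + r²) = 11.47 × (0.5207 + 0.2711) = 9.082 mg/L

9.08 mg/L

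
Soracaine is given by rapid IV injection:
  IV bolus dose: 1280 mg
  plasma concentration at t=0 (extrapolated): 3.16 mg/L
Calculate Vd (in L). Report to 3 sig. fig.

Vd = Dose / C₀ = 1280 / 3.16 = 405.1 L

405 L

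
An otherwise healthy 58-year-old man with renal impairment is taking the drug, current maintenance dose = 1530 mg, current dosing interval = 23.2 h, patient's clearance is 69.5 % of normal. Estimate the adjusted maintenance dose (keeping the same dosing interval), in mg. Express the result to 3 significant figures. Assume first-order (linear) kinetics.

1060 mg

To keep the same average steady-state level, dosing rate must scale with clearance.
CL ratio = 69.5 / 100 = 0.6950
New dose (same interval) = 1530 × 0.6950 = 1063 mg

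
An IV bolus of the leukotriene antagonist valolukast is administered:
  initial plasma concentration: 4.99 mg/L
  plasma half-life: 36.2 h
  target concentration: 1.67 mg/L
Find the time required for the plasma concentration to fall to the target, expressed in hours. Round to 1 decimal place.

k = ln2 / t½ = 0.693147 / 36.2 = 0.01915 h⁻¹
t = ln(C₀ / C) / k = ln(4.990 / 1.67) / 0.01915
  = ln(2.988) / 0.01915 = 1.095 / 0.01915 = 57.18 h

57.2 h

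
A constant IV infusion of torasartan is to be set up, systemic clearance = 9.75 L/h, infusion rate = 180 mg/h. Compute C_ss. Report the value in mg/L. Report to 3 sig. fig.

At steady state Css = R₀ / CL = 180 / 9.750 = 18.46 mg/L

18.5 mg/L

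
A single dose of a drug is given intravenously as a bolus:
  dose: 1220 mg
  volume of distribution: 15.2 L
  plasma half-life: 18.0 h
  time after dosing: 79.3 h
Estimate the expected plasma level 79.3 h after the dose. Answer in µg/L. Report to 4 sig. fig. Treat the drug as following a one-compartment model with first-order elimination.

3787 µg/L

C₀ = Dose / Vd = 1220 / 15.2 = 80.26 mg/L
k = ln2 / t½ = 0.693147 / 18.0 = 0.03851 h⁻¹
C = C₀ · e^(−k·t) = 80.26 × e^(−0.03851 × 79.3)
  = 80.26 × 0.04718 = 3.787 mg/L
Convert: 3.787 mg/L × 1000 = 3787 µg/L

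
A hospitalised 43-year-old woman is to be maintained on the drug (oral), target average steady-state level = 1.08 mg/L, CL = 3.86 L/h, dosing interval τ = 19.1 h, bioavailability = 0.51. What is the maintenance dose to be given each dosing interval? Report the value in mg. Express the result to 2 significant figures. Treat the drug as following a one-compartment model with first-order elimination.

160 mg

At steady state, F × (Dose/τ) = Css × CL.
Dose = Css × CL × τ / F = 1.08 × 3.860 × 19.1 / 0.51 = 156.1 mg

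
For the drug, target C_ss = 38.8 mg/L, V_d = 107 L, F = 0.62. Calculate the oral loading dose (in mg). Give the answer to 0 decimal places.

LD = Css × Vd / F = 38.8 × 107 / 0.62 = 6696 mg

6696 mg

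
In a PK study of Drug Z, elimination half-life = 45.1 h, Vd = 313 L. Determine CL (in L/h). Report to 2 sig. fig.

k = ln2 / t½ = 0.693147 / 45.1 = 0.01537 h⁻¹
CL = k × Vd = 0.01537 × 313 = 4.811 L/h

4.8 L/h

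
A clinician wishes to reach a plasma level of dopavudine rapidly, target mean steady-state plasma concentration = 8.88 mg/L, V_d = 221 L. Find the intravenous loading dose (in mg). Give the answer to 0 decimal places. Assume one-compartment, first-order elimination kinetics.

1962 mg

LD = Css × Vd = 8.88 × 221 = 1962 mg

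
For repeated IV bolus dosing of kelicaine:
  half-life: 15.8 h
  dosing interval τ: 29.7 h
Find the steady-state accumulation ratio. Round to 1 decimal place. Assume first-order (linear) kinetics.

1.4

k = ln2 / t½ = 0.693147 / 15.8 = 0.04387 h⁻¹
e^(−kτ) = e^(−0.04387 × 29.7) = 0.2717
Accumulation ratio R = 1 / (1 − e^(−kτ)) = 1 / (1 − 0.2717) = 1.373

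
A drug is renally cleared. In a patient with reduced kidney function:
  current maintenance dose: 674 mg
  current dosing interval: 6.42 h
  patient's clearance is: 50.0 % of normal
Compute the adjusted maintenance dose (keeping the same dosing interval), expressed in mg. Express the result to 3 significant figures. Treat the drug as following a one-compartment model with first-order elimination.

To keep the same average steady-state level, dosing rate must scale with clearance.
CL ratio = 50.0 / 100 = 0.5000
New dose (same interval) = 674 × 0.5000 = 337.0 mg

337 mg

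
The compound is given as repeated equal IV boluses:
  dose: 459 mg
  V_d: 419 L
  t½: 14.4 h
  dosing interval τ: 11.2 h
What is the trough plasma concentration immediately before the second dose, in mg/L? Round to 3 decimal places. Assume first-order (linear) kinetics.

0.639 mg/L

C₀ per dose = Dose / Vd = 459 / 419 = 1.095 mg/L
k = ln2 / t½ = 0.693147 / 14.4 = 0.04814 h⁻¹
Fraction remaining after one interval: r = e^(−kτ) = e^(−0.04814 × 11.2) = 0.5832
Before dose 2, 1 dose has been given (aged 1τ).
C_trough = C₀ × r = 1.095 × 0.5832 = 0.6386 mg/L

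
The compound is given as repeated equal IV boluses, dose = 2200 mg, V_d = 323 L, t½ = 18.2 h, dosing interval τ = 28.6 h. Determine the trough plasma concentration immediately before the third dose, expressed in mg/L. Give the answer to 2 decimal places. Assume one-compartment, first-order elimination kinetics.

C₀ per dose = Dose / Vd = 2200 / 323 = 6.811 mg/L
k = ln2 / t½ = 0.693147 / 18.2 = 0.03809 h⁻¹
Fraction remaining after one interval: r = e^(−kτ) = e^(−0.03809 × 28.6) = 0.3364
Before dose 3, 2 doses have been given (aged 1τ, 2τ).
C_trough = C₀ × (r + r²) = 6.811 × (0.3364 + 0.1132) = 3.062 mg/L

3.06 mg/L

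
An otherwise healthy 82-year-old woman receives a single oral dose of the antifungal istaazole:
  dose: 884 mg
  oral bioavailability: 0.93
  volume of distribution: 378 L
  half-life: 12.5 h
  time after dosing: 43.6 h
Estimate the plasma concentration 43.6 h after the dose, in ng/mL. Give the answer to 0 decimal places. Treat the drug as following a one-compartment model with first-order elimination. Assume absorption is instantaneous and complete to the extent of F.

194 ng/mL

Amount reaching circulation = F × Dose = 0.93 × 884.0 = 822.1 mg
C₀ = F·Dose / Vd = 822.1 / 378 = 2.175 mg/L
k = ln2 / t½ = 0.693147 / 12.5 = 0.05545 h⁻¹
C = C₀ · e^(−k·t) = 2.175 × e^(−0.05545 × 43.6)
  = 2.175 × 0.08913 = 0.1939 mg/L
Convert: 0.1939 mg/L × 1000 = 193.9 ng/mL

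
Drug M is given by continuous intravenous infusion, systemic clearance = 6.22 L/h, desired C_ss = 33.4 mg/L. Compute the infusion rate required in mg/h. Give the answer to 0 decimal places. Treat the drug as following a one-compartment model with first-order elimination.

At steady state, infusion rate R₀ = Css × CL = 33.4 × 6.220 = 207.7 mg/h

208 mg/h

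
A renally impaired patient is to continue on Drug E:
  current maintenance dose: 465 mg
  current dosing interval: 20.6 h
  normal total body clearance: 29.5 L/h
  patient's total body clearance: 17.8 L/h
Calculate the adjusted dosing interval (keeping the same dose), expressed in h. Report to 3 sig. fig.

34.1 h

To keep the same average steady-state level, dosing rate must scale with clearance.
CL ratio = 17.8 / 29.5 = 0.6034
New interval (same dose) = 20.6 / 0.6034 = 34.14 h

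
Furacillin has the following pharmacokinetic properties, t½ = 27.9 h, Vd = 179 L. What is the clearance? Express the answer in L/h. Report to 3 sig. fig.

k = ln2 / t½ = 0.693147 / 27.9 = 0.02484 h⁻¹
CL = k × Vd = 0.02484 × 179 = 4.446 L/h

4.45 L/h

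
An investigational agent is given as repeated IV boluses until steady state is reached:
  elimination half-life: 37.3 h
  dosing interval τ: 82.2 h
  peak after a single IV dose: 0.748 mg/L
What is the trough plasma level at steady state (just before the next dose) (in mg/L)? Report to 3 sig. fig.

k = ln2 / t½ = 0.693147 / 37.3 = 0.01858 h⁻¹
e^(−kτ) = e^(−0.01858 × 82.2) = 0.2171
Accumulation ratio R = 1 / (1 − e^(−kτ)) = 1 / (1 − 0.2171) = 1.277
Steady-state trough = C₀ × R × e^(−kτ) = 0.748 × 1.277 × 0.2171 = 0.2074 mg/L

0.207 mg/L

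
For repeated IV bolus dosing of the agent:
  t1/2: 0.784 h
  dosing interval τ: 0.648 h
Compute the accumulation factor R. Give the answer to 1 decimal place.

2.3

k = ln2 / t½ = 0.693147 / 0.784 = 0.8841 h⁻¹
e^(−kτ) = e^(−0.8841 × 0.648) = 0.5639
Accumulation ratio R = 1 / (1 − e^(−kτ)) = 1 / (1 − 0.5639) = 2.293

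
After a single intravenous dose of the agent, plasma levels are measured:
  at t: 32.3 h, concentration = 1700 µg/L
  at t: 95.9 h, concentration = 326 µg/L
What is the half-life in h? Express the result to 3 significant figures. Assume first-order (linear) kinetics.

k = ln(C₁/C₂) / (t₂ − t₁) = ln(1700/326) / (95.9 − 32.3)
  = 1.651 / 63.60 = 0.02596 h⁻¹
t½ = ln2 / k = 0.693147 / 0.02596 = 26.70 h

26.7 h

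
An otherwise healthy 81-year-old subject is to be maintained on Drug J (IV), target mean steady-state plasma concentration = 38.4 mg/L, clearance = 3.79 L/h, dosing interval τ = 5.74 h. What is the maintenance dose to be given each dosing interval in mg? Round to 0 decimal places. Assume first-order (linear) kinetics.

835 mg

At steady state, Dose/τ = Css × CL.
Dose = Css × CL × τ = 38.4 × 3.790 × 5.74 = 835.4 mg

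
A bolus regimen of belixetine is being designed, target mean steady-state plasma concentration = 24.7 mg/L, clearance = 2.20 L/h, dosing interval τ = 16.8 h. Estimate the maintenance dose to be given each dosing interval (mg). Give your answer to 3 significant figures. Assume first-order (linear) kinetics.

At steady state, Dose/τ = Css × CL.
Dose = Css × CL × τ = 24.7 × 2.200 × 16.8 = 912.9 mg

913 mg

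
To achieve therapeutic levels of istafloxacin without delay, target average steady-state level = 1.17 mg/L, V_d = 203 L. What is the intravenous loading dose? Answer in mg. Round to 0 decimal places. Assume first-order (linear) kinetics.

238 mg

LD = Css × Vd = 1.17 × 203 = 237.5 mg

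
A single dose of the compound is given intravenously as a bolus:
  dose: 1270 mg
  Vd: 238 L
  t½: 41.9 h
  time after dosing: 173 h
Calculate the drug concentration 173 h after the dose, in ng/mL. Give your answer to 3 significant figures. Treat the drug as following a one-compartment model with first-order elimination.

305 ng/mL

C₀ = Dose / Vd = 1270 / 238 = 5.336 mg/L
k = ln2 / t½ = 0.693147 / 41.9 = 0.01654 h⁻¹
C = C₀ · e^(−k·t) = 5.336 × e^(−0.01654 × 173)
  = 5.336 × 0.05719 = 0.3052 mg/L
Convert: 0.3052 mg/L × 1000 = 305.2 ng/mL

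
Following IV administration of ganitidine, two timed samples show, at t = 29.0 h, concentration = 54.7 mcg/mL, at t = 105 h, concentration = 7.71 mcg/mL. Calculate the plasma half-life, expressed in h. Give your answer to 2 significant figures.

27 h

k = ln(C₁/C₂) / (t₂ − t₁) = ln(54.7/7.71) / (105 − 29.0)
  = 1.959 / 76.00 = 0.02578 h⁻¹
t½ = ln2 / k = 0.693147 / 0.02578 = 26.89 h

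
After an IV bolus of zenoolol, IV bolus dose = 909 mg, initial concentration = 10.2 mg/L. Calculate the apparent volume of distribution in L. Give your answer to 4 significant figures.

Vd = Dose / C₀ = 909.0 / 10.2 = 89.12 L

89.12 L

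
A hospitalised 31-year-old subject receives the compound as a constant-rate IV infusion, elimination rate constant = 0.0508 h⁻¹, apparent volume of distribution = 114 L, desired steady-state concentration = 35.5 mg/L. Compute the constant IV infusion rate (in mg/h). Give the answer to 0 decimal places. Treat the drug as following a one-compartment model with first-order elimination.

CL = k × Vd = 0.05080 × 114 = 5.791 L/h
At steady state, infusion rate R₀ = Css × CL = 35.5 × 5.791 = 205.6 mg/h

206 mg/h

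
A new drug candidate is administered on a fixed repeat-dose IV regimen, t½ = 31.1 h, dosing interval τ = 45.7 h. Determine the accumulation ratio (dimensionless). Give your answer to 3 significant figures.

1.57

k = ln2 / t½ = 0.693147 / 31.1 = 0.02229 h⁻¹
e^(−kτ) = e^(−0.02229 × 45.7) = 0.3611
Accumulation ratio R = 1 / (1 − e^(−kτ)) = 1 / (1 − 0.3611) = 1.565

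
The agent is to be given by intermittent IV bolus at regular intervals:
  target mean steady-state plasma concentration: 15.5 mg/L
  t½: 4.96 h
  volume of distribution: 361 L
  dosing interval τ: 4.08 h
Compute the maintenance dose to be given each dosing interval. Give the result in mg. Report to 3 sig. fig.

k = ln2 / t½ = 0.693147 / 4.96 = 0.1397 h⁻¹
CL = k × Vd = 0.1397 × 361 = 50.43 L/h
At steady state, Dose/τ = Css × CL.
Dose = Css × CL × τ = 15.5 × 50.43 × 4.08 = 3189 mg

3190 mg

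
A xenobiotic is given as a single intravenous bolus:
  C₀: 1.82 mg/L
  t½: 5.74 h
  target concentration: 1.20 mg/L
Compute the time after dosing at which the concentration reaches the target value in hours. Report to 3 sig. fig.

3.45 h

k = ln2 / t½ = 0.693147 / 5.74 = 0.1208 h⁻¹
t = ln(C₀ / C) / k = ln(1.820 / 1.20) / 0.1208
  = ln(1.517) / 0.1208 = 0.4167 / 0.1208 = 3.450 h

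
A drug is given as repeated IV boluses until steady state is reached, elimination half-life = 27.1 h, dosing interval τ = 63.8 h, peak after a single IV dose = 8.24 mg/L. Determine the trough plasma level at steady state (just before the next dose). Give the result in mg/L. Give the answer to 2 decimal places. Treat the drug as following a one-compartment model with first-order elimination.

k = ln2 / t½ = 0.693147 / 27.1 = 0.02558 h⁻¹
e^(−kτ) = e^(−0.02558 × 63.8) = 0.1955
Accumulation ratio R = 1 / (1 − e^(−kτ)) = 1 / (1 − 0.1955) = 1.243
Steady-state trough = C₀ × R × e^(−kτ) = 8.24 × 1.243 × 0.1955 = 2.002 mg/L

2.00 mg/L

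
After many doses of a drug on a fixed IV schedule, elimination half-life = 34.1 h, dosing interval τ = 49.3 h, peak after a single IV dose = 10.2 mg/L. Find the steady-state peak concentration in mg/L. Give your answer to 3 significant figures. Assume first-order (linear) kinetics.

16.1 mg/L

k = ln2 / t½ = 0.693147 / 34.1 = 0.02033 h⁻¹
e^(−kτ) = e^(−0.02033 × 49.3) = 0.3670
Accumulation ratio R = 1 / (1 − e^(−kτ)) = 1 / (1 − 0.3670) = 1.580
Steady-state peak = C₀ × R = 10.2 × 1.580 = 16.12 mg/L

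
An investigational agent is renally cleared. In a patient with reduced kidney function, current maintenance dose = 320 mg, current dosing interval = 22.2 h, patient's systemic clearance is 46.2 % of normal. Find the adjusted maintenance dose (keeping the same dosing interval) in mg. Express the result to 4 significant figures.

147.8 mg

To keep the same average steady-state level, dosing rate must scale with clearance.
CL ratio = 46.2 / 100 = 0.4620
New dose (same interval) = 320 × 0.4620 = 147.8 mg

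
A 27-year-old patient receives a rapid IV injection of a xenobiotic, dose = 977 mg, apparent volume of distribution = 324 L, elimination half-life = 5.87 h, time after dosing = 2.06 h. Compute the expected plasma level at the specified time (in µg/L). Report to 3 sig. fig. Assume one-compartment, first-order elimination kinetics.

2360 µg/L

C₀ = Dose / Vd = 977.0 / 324 = 3.015 mg/L
k = ln2 / t½ = 0.693147 / 5.87 = 0.1181 h⁻¹
C = C₀ · e^(−k·t) = 3.015 × e^(−0.1181 × 2.06)
  = 3.015 × 0.7840 = 2.364 mg/L
Convert: 2.364 mg/L × 1000 = 2364 µg/L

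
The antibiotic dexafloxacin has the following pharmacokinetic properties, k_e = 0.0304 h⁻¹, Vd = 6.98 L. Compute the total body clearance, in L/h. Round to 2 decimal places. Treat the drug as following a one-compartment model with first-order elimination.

CL = k × Vd = 0.0304 × 6.98 = 0.2122 L/h

0.21 L/h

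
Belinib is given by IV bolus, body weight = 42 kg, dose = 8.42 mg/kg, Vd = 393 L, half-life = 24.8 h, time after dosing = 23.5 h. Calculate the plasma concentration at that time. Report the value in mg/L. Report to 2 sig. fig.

0.47 mg/L

Total dose = 8.42 × 42 = 353.6 mg
C₀ = Dose / Vd = 353.6 / 393 = 0.8997 mg/L
k = ln2 / t½ = 0.693147 / 24.8 = 0.02795 h⁻¹
C = C₀ · e^(−k·t) = 0.8997 × e^(−0.02795 × 23.5)
  = 0.8997 × 0.5185 = 0.4665 mg/L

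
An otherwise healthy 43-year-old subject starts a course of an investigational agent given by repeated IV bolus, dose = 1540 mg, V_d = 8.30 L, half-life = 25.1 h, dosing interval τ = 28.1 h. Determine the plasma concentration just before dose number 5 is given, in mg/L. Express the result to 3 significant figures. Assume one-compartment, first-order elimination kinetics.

151 mg/L

C₀ per dose = Dose / Vd = 1540 / 8.30 = 185.5 mg/L
k = ln2 / t½ = 0.693147 / 25.1 = 0.02762 h⁻¹
Fraction remaining after one interval: r = e^(−kτ) = e^(−0.02762 × 28.1) = 0.4602
Before dose 5, 4 doses have been given (aged 1τ, 2τ, 3τ, 4τ).
C_trough = C₀ × (r + r² + … + r^4) = C₀ × r(1−r^4)/(1−r)
        = 185.5 × 0.4602 × (1 − 0.04485) / (1 − 0.4602) = 151.1 mg/L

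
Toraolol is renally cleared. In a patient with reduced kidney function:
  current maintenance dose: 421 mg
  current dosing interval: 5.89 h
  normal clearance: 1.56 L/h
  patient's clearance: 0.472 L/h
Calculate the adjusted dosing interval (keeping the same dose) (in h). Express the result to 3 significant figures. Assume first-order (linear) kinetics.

To keep the same average steady-state level, dosing rate must scale with clearance.
CL ratio = 0.472 / 1.56 = 0.3026
New interval (same dose) = 5.89 / 0.3026 = 19.46 h

19.5 h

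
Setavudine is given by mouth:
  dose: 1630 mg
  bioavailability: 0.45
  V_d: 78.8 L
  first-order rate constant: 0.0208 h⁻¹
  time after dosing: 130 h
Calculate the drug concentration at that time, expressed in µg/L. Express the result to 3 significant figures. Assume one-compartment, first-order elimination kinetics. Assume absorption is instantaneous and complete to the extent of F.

623 µg/L

Amount reaching circulation = F × Dose = 0.45 × 1630 = 733.5 mg
C₀ = F·Dose / Vd = 733.5 / 78.8 = 9.308 mg/L
C = C₀ · e^(−k·t) = 9.308 × e^(−0.02080 × 130)
  = 9.308 × 0.06694 = 0.6231 mg/L
Convert: 0.6231 mg/L × 1000 = 623.1 µg/L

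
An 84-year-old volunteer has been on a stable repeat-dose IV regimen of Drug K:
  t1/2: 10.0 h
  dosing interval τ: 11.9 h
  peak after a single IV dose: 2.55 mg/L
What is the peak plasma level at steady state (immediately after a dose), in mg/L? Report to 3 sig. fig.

k = ln2 / t½ = 0.693147 / 10.0 = 0.06931 h⁻¹
e^(−kτ) = e^(−0.06931 × 11.9) = 0.4383
Accumulation ratio R = 1 / (1 − e^(−kτ)) = 1 / (1 − 0.4383) = 1.780
Steady-state peak = C₀ × R = 2.55 × 1.780 = 4.539 mg/L

4.54 mg/L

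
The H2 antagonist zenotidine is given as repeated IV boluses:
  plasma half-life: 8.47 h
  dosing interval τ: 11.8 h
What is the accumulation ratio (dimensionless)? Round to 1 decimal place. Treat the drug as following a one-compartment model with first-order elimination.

1.6

k = ln2 / t½ = 0.693147 / 8.47 = 0.08184 h⁻¹
e^(−kτ) = e^(−0.08184 × 11.8) = 0.3807
Accumulation ratio R = 1 / (1 − e^(−kτ)) = 1 / (1 − 0.3807) = 1.615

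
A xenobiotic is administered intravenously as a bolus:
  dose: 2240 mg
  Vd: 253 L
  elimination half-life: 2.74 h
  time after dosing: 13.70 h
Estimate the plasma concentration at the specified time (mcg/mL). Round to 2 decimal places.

0.28 mcg/mL

C₀ = Dose / Vd = 2240 / 253 = 8.854 mg/L
k = ln2 / t½ = 0.693147 / 2.74 = 0.2530 h⁻¹
t / t½ = 13.70 / 2.74 = 5 half-lives
C = C₀ × (1/2)^5 = 8.854 × 0.03125 = 0.2767 mg/L
(0.2767 mg/L = 0.2767 mcg/mL)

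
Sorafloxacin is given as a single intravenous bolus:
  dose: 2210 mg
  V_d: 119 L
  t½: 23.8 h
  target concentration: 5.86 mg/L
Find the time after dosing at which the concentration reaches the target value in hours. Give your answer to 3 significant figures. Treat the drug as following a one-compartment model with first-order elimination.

C₀ = Dose / Vd = 2210 / 119 = 18.57 mg/L
k = ln2 / t½ = 0.693147 / 23.8 = 0.02912 h⁻¹
t = ln(C₀ / C) / k = ln(18.57 / 5.86) / 0.02912
  = ln(3.169) / 0.02912 = 1.153 / 0.02912 = 39.59 h

39.6 h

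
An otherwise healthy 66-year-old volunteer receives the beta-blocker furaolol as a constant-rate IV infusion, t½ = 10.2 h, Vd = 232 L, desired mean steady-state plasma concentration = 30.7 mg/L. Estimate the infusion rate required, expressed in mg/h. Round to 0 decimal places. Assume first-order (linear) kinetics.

k = ln2 / t½ = 0.693147 / 10.2 = 0.06796 h⁻¹
CL = k × Vd = 0.06796 × 232 = 15.77 L/h
At steady state, infusion rate R₀ = Css × CL = 30.7 × 15.77 = 484.1 mg/h

484 mg/h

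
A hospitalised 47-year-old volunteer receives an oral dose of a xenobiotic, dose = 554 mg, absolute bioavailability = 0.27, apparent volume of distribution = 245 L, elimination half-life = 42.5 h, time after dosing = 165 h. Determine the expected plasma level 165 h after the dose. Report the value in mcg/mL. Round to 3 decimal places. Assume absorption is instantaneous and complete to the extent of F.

Amount reaching circulation = F × Dose = 0.27 × 554.0 = 149.6 mg
C₀ = F·Dose / Vd = 149.6 / 245 = 0.6106 mg/L
k = ln2 / t½ = 0.693147 / 42.5 = 0.01631 h⁻¹
C = C₀ · e^(−k·t) = 0.6106 × e^(−0.01631 × 165)
  = 0.6106 × 0.06780 = 0.04140 mg/L
(0.04140 mg/L = 0.04140 mcg/mL)

0.041 mcg/mL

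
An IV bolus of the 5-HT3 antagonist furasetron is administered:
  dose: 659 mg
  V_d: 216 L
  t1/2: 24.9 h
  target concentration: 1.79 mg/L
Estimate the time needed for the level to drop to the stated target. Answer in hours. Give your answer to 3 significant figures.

19.2 h

C₀ = Dose / Vd = 659.0 / 216 = 3.051 mg/L
k = ln2 / t½ = 0.693147 / 24.9 = 0.02784 h⁻¹
t = ln(C₀ / C) / k = ln(3.051 / 1.79) / 0.02784
  = ln(1.704) / 0.02784 = 0.5330 / 0.02784 = 19.15 h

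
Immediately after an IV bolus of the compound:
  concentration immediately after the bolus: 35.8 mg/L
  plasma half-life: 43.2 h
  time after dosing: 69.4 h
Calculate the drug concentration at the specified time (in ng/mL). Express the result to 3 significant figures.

k = ln2 / t½ = 0.693147 / 43.2 = 0.01605 h⁻¹
C = C₀ · e^(−k·t) = 35.80 × e^(−0.01605 × 69.4)
  = 35.80 × 0.3283 = 11.75 mg/L
Convert: 11.75 mg/L × 1000 = 11750 ng/mL

11800 ng/mL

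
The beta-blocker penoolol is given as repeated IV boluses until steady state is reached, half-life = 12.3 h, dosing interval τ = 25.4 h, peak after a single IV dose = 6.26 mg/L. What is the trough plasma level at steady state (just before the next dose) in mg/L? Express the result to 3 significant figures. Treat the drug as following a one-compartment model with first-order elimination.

k = ln2 / t½ = 0.693147 / 12.3 = 0.05635 h⁻¹
e^(−kτ) = e^(−0.05635 × 25.4) = 0.2390
Accumulation ratio R = 1 / (1 − e^(−kτ)) = 1 / (1 − 0.2390) = 1.314
Steady-state trough = C₀ × R × e^(−kτ) = 6.26 × 1.314 × 0.2390 = 1.966 mg/L

1.97 mg/L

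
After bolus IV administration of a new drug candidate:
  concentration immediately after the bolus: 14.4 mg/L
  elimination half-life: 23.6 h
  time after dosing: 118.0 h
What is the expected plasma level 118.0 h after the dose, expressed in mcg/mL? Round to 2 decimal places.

k = ln2 / t½ = 0.693147 / 23.6 = 0.02937 h⁻¹
t / t½ = 118.0 / 23.6 = 5 half-lives
C = C₀ × (1/2)^5 = 14.40 × 0.03125 = 0.4500 mg/L
(0.4500 mg/L = 0.4500 mcg/mL)

0.45 mcg/mL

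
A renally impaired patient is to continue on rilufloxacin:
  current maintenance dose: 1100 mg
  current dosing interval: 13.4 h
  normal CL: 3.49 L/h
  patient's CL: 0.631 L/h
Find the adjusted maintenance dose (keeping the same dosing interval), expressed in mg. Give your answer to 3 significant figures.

To keep the same average steady-state level, dosing rate must scale with clearance.
CL ratio = 0.631 / 3.49 = 0.1808
New dose (same interval) = 1100 × 0.1808 = 198.9 mg

199 mg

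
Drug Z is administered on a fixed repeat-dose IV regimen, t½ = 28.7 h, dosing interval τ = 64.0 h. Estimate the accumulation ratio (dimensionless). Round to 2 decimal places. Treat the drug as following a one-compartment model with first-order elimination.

k = ln2 / t½ = 0.693147 / 28.7 = 0.02415 h⁻¹
e^(−kτ) = e^(−0.02415 × 64.0) = 0.2132
Accumulation ratio R = 1 / (1 − e^(−kτ)) = 1 / (1 − 0.2132) = 1.271

1.27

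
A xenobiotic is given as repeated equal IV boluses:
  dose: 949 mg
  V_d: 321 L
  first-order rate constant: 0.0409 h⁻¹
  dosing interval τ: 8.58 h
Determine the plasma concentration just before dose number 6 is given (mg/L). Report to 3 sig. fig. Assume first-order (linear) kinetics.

5.82 mg/L

C₀ per dose = Dose / Vd = 949 / 321 = 2.956 mg/L
Fraction remaining after one interval: r = e^(−kτ) = e^(−0.04090 × 8.58) = 0.7040
Before dose 6, 5 doses have been given (aged 1τ, 2τ, 3τ, 4τ, 5τ).
C_trough = C₀ × (r + r² + … + r^5) = C₀ × r(1−r^5)/(1−r)
        = 2.956 × 0.7040 × (1 − 0.1729) / (1 − 0.7040) = 5.815 mg/L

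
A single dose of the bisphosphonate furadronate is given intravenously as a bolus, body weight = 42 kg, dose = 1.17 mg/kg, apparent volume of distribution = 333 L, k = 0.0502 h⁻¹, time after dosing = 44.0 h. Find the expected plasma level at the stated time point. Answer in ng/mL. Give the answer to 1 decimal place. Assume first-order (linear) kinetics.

16.2 ng/mL

Total dose = 1.17 × 42 = 49.14 mg
C₀ = Dose / Vd = 49.14 / 333 = 0.1476 mg/L
C = C₀ · e^(−k·t) = 0.1476 × e^(−0.05020 × 44.0)
  = 0.1476 × 0.1098 = 0.01621 mg/L
Convert: 0.01621 mg/L × 1000 = 16.21 ng/mL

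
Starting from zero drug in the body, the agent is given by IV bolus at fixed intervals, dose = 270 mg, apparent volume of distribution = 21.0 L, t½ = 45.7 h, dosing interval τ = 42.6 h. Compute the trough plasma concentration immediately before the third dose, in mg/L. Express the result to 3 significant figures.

C₀ per dose = Dose / Vd = 270 / 21.0 = 12.86 mg/L
k = ln2 / t½ = 0.693147 / 45.7 = 0.01517 h⁻¹
Fraction remaining after one interval: r = e^(−kτ) = e^(−0.01517 × 42.6) = 0.5240
Before dose 3, 2 doses have been given (aged 1τ, 2τ).
C_trough = C₀ × (r + r²) = 12.86 × (0.5240 + 0.2746) = 10.27 mg/L

10.3 mg/L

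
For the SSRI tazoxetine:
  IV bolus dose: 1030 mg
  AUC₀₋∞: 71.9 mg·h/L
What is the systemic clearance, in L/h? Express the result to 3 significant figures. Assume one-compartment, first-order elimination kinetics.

CL = Dose / AUC = 1030 / 71.9 = 14.33 L/h

14.3 L/h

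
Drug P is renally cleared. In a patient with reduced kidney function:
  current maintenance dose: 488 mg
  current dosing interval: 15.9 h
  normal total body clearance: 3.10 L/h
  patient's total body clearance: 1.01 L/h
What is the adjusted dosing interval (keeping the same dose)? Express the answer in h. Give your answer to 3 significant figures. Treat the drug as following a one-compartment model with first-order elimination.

To keep the same average steady-state level, dosing rate must scale with clearance.
CL ratio = 1.01 / 3.10 = 0.3258
New interval (same dose) = 15.9 / 0.3258 = 48.80 h

48.8 h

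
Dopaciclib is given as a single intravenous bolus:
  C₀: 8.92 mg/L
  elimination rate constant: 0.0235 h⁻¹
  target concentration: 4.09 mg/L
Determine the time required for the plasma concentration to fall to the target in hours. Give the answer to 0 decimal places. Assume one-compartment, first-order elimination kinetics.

t = ln(C₀ / C) / k = ln(8.920 / 4.09) / 0.02350
  = ln(2.181) / 0.02350 = 0.7798 / 0.02350 = 33.18 h

33 h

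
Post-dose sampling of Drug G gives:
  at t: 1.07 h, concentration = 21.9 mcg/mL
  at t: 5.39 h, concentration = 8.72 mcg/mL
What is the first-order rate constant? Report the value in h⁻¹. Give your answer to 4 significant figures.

k = ln(C₁/C₂) / (t₂ − t₁) = ln(21.9/8.72) / (5.39 − 1.07)
  = 0.9209 / 4.320 = 0.2132 h⁻¹

0.2132 h⁻¹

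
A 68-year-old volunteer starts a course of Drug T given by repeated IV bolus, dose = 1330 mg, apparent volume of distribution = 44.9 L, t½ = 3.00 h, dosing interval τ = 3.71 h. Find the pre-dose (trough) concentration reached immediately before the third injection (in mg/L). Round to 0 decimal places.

18 mg/L

C₀ per dose = Dose / Vd = 1330 / 44.9 = 29.62 mg/L
k = ln2 / t½ = 0.693147 / 3.00 = 0.2310 h⁻¹
Fraction remaining after one interval: r = e^(−kτ) = e^(−0.2310 × 3.71) = 0.4244
Before dose 3, 2 doses have been given (aged 1τ, 2τ).
C_trough = C₀ × (r + r²) = 29.62 × (0.4244 + 0.1801) = 17.91 mg/L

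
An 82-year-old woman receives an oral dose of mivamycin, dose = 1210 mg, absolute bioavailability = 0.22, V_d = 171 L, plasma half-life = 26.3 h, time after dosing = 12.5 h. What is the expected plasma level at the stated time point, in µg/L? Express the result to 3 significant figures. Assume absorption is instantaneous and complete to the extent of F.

1120 µg/L

Amount reaching circulation = F × Dose = 0.22 × 1210 = 266.2 mg
C₀ = F·Dose / Vd = 266.2 / 171 = 1.557 mg/L
k = ln2 / t½ = 0.693147 / 26.3 = 0.02636 h⁻¹
C = C₀ · e^(−k·t) = 1.557 × e^(−0.02636 × 12.5)
  = 1.557 × 0.7193 = 1.120 mg/L
Convert: 1.120 mg/L × 1000 = 1120 µg/L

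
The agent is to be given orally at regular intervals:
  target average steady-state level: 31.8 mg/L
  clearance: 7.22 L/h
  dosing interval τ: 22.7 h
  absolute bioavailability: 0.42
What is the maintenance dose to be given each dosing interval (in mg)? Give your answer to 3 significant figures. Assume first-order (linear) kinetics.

At steady state, F × (Dose/τ) = Css × CL.
Dose = Css × CL × τ / F = 31.8 × 7.220 × 22.7 / 0.42 = 12410 mg

12400 mg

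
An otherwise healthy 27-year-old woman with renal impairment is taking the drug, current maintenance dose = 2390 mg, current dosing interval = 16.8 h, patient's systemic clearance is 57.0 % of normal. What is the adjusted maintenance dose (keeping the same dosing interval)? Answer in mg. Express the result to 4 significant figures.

1362 mg

To keep the same average steady-state level, dosing rate must scale with clearance.
CL ratio = 57.0 / 100 = 0.5700
New dose (same interval) = 2390 × 0.5700 = 1362 mg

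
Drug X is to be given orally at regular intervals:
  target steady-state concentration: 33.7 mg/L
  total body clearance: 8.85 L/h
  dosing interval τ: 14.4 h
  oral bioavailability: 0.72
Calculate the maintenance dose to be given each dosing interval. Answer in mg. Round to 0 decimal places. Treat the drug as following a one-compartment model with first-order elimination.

At steady state, F × (Dose/τ) = Css × CL.
Dose = Css × CL × τ / F = 33.7 × 8.850 × 14.4 / 0.72 = 5965 mg

5965 mg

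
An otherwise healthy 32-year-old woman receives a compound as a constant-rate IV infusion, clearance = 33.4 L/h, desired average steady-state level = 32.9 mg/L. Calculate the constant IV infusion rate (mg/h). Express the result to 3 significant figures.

At steady state, infusion rate R₀ = Css × CL = 32.9 × 33.40 = 1099 mg/h

1100 mg/h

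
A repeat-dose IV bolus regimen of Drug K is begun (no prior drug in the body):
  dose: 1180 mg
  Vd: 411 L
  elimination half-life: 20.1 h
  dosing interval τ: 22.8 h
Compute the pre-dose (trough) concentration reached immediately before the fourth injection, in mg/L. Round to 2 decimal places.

2.18 mg/L

C₀ per dose = Dose / Vd = 1180 / 411 = 2.871 mg/L
k = ln2 / t½ = 0.693147 / 20.1 = 0.03448 h⁻¹
Fraction remaining after one interval: r = e^(−kτ) = e^(−0.03448 × 22.8) = 0.4556
Before dose 4, 3 doses have been given (aged 1τ, 2τ, 3τ).
C_trough = C₀ × (r + r² + … + r^3) = C₀ × r(1−r^3)/(1−r)
        = 2.871 × 0.4556 × (1 − 0.09457) / (1 − 0.4556) = 2.175 mg/L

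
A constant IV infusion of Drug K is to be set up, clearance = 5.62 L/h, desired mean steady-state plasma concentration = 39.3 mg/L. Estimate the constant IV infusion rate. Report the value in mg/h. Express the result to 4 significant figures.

220.9 mg/h

At steady state, infusion rate R₀ = Css × CL = 39.3 × 5.620 = 220.9 mg/h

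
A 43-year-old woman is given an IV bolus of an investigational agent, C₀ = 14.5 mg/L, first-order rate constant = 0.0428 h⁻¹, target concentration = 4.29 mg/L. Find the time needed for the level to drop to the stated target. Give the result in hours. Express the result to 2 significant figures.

t = ln(C₀ / C) / k = ln(14.50 / 4.29) / 0.04280
  = ln(3.380) / 0.04280 = 1.218 / 0.04280 = 28.46 h

28 h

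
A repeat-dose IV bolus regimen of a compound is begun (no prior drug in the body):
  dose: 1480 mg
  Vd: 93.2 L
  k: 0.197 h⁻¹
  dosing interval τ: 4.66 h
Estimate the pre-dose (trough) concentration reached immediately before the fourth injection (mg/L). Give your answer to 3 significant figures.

9.88 mg/L

C₀ per dose = Dose / Vd = 1480 / 93.2 = 15.88 mg/L
Fraction remaining after one interval: r = e^(−kτ) = e^(−0.1970 × 4.66) = 0.3993
Before dose 4, 3 doses have been given (aged 1τ, 2τ, 3τ).
C_trough = C₀ × (r + r² + … + r^3) = C₀ × r(1−r^3)/(1−r)
        = 15.88 × 0.3993 × (1 − 0.06366) / (1 − 0.3993) = 9.884 mg/L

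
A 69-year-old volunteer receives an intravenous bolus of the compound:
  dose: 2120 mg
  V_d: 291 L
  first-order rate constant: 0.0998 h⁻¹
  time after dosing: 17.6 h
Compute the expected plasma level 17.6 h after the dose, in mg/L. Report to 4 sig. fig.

C₀ = Dose / Vd = 2120 / 291 = 7.285 mg/L
C = C₀ · e^(−k·t) = 7.285 × e^(−0.09980 × 17.6)
  = 7.285 × 0.1727 = 1.258 mg/L

1.258 mg/L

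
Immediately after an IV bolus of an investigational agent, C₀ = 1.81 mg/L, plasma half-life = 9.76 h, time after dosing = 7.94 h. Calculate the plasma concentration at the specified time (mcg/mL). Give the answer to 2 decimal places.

1.03 mcg/mL

k = ln2 / t½ = 0.693147 / 9.76 = 0.07102 h⁻¹
C = C₀ · e^(−k·t) = 1.810 × e^(−0.07102 × 7.94)
  = 1.810 × 0.5690 = 1.030 mg/L
(1.030 mg/L = 1.030 mcg/mL)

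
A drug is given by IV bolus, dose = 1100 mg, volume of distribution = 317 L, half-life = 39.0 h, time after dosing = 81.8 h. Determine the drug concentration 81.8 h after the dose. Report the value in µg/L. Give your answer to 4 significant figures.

C₀ = Dose / Vd = 1100 / 317 = 3.470 mg/L
k = ln2 / t½ = 0.693147 / 39.0 = 0.01777 h⁻¹
C = C₀ · e^(−k·t) = 3.470 × e^(−0.01777 × 81.8)
  = 3.470 × 0.2337 = 0.8109 mg/L
Convert: 0.8109 mg/L × 1000 = 810.9 µg/L

810.9 µg/L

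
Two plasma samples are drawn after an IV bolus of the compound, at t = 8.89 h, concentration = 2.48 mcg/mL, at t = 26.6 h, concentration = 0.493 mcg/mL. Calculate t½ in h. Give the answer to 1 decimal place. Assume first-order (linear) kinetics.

k = ln(C₁/C₂) / (t₂ − t₁) = ln(2.48/0.493) / (26.6 − 8.89)
  = 1.616 / 17.71 = 0.09125 h⁻¹
t½ = ln2 / k = 0.693147 / 0.09125 = 7.596 h

7.6 h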